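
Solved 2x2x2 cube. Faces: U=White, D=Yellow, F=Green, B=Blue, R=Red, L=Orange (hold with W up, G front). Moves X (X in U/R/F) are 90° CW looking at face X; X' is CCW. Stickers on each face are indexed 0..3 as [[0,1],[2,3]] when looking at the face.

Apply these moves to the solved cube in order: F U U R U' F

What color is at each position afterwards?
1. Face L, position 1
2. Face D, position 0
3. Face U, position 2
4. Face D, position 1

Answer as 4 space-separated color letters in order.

After move 1 (F): F=GGGG U=WWOO R=WRWR D=RRYY L=OYOY
After move 2 (U): U=OWOW F=WRGG R=BBWR B=OYBB L=GGOY
After move 3 (U): U=OOWW F=BBGG R=OYWR B=GGBB L=WROY
After move 4 (R): R=WORY U=OBWG F=BRGY D=RBYG B=WGOB
After move 5 (U'): U=BGOW F=WRGY R=BRRY B=WOOB L=WGOY
After move 6 (F): F=GWYR U=BGYG R=ORWY D=RBYG L=WROB
Query 1: L[1] = R
Query 2: D[0] = R
Query 3: U[2] = Y
Query 4: D[1] = B

Answer: R R Y B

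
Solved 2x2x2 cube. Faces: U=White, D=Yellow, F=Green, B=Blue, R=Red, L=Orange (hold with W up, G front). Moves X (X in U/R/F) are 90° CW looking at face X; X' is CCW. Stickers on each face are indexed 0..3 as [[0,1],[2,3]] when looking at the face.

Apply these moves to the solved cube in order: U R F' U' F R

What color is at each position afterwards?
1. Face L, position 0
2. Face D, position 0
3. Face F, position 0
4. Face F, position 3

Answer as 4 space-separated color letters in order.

Answer: W Y R O

Derivation:
After move 1 (U): U=WWWW F=RRGG R=BBRR B=OOBB L=GGOO
After move 2 (R): R=RBRB U=WRWG F=RYGY D=YBYO B=WOWB
After move 3 (F'): F=YYRG U=WRRR R=BBYB D=GOYO L=GGOW
After move 4 (U'): U=RRWR F=GGRG R=YYYB B=BBWB L=WOOW
After move 5 (F): F=RGGG U=RRWO R=WYRB D=YYYO L=WGOO
After move 6 (R): R=RWBY U=RGWG F=RYGO D=YWYB B=OBRB
Query 1: L[0] = W
Query 2: D[0] = Y
Query 3: F[0] = R
Query 4: F[3] = O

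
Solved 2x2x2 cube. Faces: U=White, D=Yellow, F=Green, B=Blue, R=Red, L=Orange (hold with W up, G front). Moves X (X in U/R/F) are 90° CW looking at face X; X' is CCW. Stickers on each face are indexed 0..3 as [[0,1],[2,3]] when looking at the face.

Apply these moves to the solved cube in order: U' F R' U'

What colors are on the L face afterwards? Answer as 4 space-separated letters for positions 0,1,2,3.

Answer: Y R O Y

Derivation:
After move 1 (U'): U=WWWW F=OOGG R=GGRR B=RRBB L=BBOO
After move 2 (F): F=GOGO U=WWOB R=WGWR D=RGYY L=BYOY
After move 3 (R'): R=GRWW U=WBOR F=GWGB D=ROYO B=YRGB
After move 4 (U'): U=BRWO F=BYGB R=GWWW B=GRGB L=YROY
Query: L face = YROY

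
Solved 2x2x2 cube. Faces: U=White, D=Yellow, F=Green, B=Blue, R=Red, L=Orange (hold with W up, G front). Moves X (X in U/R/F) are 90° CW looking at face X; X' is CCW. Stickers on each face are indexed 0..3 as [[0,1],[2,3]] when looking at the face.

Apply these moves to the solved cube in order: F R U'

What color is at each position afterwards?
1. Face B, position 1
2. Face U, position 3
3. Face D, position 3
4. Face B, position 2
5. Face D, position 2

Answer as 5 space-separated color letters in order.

Answer: W O B W Y

Derivation:
After move 1 (F): F=GGGG U=WWOO R=WRWR D=RRYY L=OYOY
After move 2 (R): R=WWRR U=WGOG F=GRGY D=RBYB B=OBWB
After move 3 (U'): U=GGWO F=OYGY R=GRRR B=WWWB L=OBOY
Query 1: B[1] = W
Query 2: U[3] = O
Query 3: D[3] = B
Query 4: B[2] = W
Query 5: D[2] = Y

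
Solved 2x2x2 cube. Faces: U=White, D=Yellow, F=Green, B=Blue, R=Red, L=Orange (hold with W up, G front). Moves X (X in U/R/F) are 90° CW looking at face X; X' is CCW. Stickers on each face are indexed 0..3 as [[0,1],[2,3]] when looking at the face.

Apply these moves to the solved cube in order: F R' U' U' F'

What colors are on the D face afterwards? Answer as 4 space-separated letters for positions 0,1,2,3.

Answer: R Y Y G

Derivation:
After move 1 (F): F=GGGG U=WWOO R=WRWR D=RRYY L=OYOY
After move 2 (R'): R=RRWW U=WBOB F=GWGO D=RGYG B=YBRB
After move 3 (U'): U=BBWO F=OYGO R=GWWW B=RRRB L=YBOY
After move 4 (U'): U=BOBW F=YBGO R=OYWW B=GWRB L=RROY
After move 5 (F'): F=BOYG U=BOOW R=GYRW D=RYYG L=RWOB
Query: D face = RYYG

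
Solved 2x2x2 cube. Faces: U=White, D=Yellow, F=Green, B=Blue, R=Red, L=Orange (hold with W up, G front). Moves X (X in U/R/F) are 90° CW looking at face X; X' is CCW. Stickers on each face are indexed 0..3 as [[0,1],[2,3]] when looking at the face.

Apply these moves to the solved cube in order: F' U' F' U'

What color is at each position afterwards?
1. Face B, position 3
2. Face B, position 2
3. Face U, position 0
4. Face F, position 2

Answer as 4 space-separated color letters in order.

After move 1 (F'): F=GGGG U=WWRR R=YRYR D=OOYY L=OWOW
After move 2 (U'): U=WRWR F=OWGG R=GGYR B=YRBB L=BBOW
After move 3 (F'): F=WGOG U=WRGY R=OGOR D=BWYY L=BROW
After move 4 (U'): U=RYWG F=BROG R=WGOR B=OGBB L=YROW
Query 1: B[3] = B
Query 2: B[2] = B
Query 3: U[0] = R
Query 4: F[2] = O

Answer: B B R O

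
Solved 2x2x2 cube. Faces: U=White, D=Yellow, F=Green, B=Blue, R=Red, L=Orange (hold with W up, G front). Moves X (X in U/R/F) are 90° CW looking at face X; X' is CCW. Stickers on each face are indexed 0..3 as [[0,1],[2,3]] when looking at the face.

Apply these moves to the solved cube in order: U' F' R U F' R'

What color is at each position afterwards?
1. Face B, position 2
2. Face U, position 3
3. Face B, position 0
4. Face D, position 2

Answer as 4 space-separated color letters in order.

After move 1 (U'): U=WWWW F=OOGG R=GGRR B=RRBB L=BBOO
After move 2 (F'): F=OGOG U=WWGR R=YGYR D=BOYY L=BWOW
After move 3 (R): R=YYRG U=WGGG F=OOOY D=BBYR B=RRWB
After move 4 (U): U=GWGG F=YYOY R=RRRG B=BWWB L=OOOW
After move 5 (F'): F=YYYO U=GWRR R=BRBG D=OWYR L=OGOG
After move 6 (R'): R=RGBB U=GWRB F=YWYR D=OYYO B=RWWB
Query 1: B[2] = W
Query 2: U[3] = B
Query 3: B[0] = R
Query 4: D[2] = Y

Answer: W B R Y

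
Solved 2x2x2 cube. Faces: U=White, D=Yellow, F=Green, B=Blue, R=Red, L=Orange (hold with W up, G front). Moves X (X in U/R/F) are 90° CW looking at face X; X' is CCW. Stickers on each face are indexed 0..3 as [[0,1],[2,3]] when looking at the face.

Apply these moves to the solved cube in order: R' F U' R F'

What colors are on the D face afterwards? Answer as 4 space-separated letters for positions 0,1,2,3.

After move 1 (R'): R=RRRR U=WBWB F=GWGW D=YGYG B=YBYB
After move 2 (F): F=GGWW U=WBOO R=WRBR D=RRYG L=OYOG
After move 3 (U'): U=BOWO F=OYWW R=GGBR B=WRYB L=YBOG
After move 4 (R): R=BGRG U=BYWW F=ORWG D=RYYW B=OROB
After move 5 (F'): F=RGOW U=BYBR R=YGRG D=BGYW L=YWOW
Query: D face = BGYW

Answer: B G Y W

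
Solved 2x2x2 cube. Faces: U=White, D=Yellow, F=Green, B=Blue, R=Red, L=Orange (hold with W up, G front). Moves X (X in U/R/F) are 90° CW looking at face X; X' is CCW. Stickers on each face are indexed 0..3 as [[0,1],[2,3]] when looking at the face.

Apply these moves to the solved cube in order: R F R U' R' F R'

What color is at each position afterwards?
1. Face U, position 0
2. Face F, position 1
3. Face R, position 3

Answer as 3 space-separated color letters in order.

Answer: G G G

Derivation:
After move 1 (R): R=RRRR U=WGWG F=GYGY D=YBYB B=WBWB
After move 2 (F): F=GGYY U=WGOO R=WRGR D=RRYB L=OYOB
After move 3 (R): R=GWRR U=WGOY F=GRYB D=RWYW B=OBGB
After move 4 (U'): U=GYWO F=OYYB R=GRRR B=GWGB L=OBOB
After move 5 (R'): R=RRGR U=GGWG F=OYYO D=RYYB B=WWWB
After move 6 (F): F=YOOY U=GGBB R=WRGR D=GRYB L=OROY
After move 7 (R'): R=RRWG U=GWBW F=YGOB D=GOYY B=BWRB
Query 1: U[0] = G
Query 2: F[1] = G
Query 3: R[3] = G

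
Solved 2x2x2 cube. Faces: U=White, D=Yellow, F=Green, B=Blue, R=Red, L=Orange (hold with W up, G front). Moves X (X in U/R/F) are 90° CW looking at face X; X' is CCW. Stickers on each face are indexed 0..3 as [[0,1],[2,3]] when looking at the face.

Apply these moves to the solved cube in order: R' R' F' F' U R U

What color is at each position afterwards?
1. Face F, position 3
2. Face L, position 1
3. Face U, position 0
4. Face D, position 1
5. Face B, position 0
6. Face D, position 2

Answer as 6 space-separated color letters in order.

After move 1 (R'): R=RRRR U=WBWB F=GWGW D=YGYG B=YBYB
After move 2 (R'): R=RRRR U=WYWY F=GBGB D=YWYW B=GBGB
After move 3 (F'): F=BBGG U=WYRR R=WRYR D=OOYW L=OYOW
After move 4 (F'): F=BGBG U=WYWY R=OROR D=YWYW L=OROR
After move 5 (U): U=WWYY F=ORBG R=GBOR B=ORGB L=BGOR
After move 6 (R): R=OGRB U=WRYG F=OWBW D=YGYO B=YRWB
After move 7 (U): U=YWGR F=OGBW R=YRRB B=BGWB L=OWOR
Query 1: F[3] = W
Query 2: L[1] = W
Query 3: U[0] = Y
Query 4: D[1] = G
Query 5: B[0] = B
Query 6: D[2] = Y

Answer: W W Y G B Y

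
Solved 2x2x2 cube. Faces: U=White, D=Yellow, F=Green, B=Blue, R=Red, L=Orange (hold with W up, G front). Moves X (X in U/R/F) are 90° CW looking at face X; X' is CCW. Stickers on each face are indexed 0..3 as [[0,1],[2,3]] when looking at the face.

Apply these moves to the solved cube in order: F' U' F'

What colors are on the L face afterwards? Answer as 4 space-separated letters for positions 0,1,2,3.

Answer: B R O W

Derivation:
After move 1 (F'): F=GGGG U=WWRR R=YRYR D=OOYY L=OWOW
After move 2 (U'): U=WRWR F=OWGG R=GGYR B=YRBB L=BBOW
After move 3 (F'): F=WGOG U=WRGY R=OGOR D=BWYY L=BROW
Query: L face = BROW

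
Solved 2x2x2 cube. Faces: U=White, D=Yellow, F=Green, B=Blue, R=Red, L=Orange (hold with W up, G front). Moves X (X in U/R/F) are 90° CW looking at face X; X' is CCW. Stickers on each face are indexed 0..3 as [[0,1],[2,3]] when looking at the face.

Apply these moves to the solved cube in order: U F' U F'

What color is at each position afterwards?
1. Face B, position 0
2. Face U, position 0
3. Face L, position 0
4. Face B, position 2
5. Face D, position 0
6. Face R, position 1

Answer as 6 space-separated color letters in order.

After move 1 (U): U=WWWW F=RRGG R=BBRR B=OOBB L=GGOO
After move 2 (F'): F=RGRG U=WWBR R=YBYR D=GOYY L=GWOW
After move 3 (U): U=BWRW F=YBRG R=OOYR B=GWBB L=RGOW
After move 4 (F'): F=BGYR U=BWOY R=OOGR D=GWYY L=RWOR
Query 1: B[0] = G
Query 2: U[0] = B
Query 3: L[0] = R
Query 4: B[2] = B
Query 5: D[0] = G
Query 6: R[1] = O

Answer: G B R B G O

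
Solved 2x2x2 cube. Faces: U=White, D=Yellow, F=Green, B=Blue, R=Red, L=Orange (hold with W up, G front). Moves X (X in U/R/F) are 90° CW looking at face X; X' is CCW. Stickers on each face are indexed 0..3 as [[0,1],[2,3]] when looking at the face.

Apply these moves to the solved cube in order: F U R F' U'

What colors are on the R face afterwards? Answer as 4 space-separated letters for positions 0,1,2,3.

After move 1 (F): F=GGGG U=WWOO R=WRWR D=RRYY L=OYOY
After move 2 (U): U=OWOW F=WRGG R=BBWR B=OYBB L=GGOY
After move 3 (R): R=WBRB U=OROG F=WRGY D=RBYO B=WYWB
After move 4 (F'): F=RYWG U=ORWR R=BBRB D=GYYO L=GGOO
After move 5 (U'): U=RROW F=GGWG R=RYRB B=BBWB L=WYOO
Query: R face = RYRB

Answer: R Y R B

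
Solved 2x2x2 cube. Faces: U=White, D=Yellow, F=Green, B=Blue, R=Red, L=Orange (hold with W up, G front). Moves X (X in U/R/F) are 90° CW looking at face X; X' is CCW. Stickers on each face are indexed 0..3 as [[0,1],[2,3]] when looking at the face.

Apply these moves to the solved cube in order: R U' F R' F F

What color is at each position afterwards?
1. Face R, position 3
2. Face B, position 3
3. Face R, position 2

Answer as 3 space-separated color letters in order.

Answer: W B Y

Derivation:
After move 1 (R): R=RRRR U=WGWG F=GYGY D=YBYB B=WBWB
After move 2 (U'): U=GGWW F=OOGY R=GYRR B=RRWB L=WBOO
After move 3 (F): F=GOYO U=GGOB R=WYWR D=RGYB L=WYOB
After move 4 (R'): R=YRWW U=GWOR F=GGYB D=ROYO B=BRGB
After move 5 (F): F=YGBG U=GWBY R=ORRW D=WYYO L=WROO
After move 6 (F): F=BYGG U=GWOR R=BRYW D=ROYO L=WWOY
Query 1: R[3] = W
Query 2: B[3] = B
Query 3: R[2] = Y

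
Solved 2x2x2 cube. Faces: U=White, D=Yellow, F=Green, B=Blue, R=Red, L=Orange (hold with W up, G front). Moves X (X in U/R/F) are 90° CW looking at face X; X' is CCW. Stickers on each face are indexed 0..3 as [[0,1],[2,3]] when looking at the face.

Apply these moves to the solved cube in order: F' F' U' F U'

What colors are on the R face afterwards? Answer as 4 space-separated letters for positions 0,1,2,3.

After move 1 (F'): F=GGGG U=WWRR R=YRYR D=OOYY L=OWOW
After move 2 (F'): F=GGGG U=WWYY R=OROR D=WWYY L=OROR
After move 3 (U'): U=WYWY F=ORGG R=GGOR B=ORBB L=BBOR
After move 4 (F): F=GOGR U=WYRB R=WGYR D=OGYY L=BWOW
After move 5 (U'): U=YBWR F=BWGR R=GOYR B=WGBB L=OROW
Query: R face = GOYR

Answer: G O Y R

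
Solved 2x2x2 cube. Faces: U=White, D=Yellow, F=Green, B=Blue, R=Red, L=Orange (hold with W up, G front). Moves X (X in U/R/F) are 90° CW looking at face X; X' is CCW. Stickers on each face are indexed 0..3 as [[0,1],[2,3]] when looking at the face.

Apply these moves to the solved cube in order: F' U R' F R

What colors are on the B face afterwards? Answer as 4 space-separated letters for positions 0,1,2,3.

After move 1 (F'): F=GGGG U=WWRR R=YRYR D=OOYY L=OWOW
After move 2 (U): U=RWRW F=YRGG R=BBYR B=OWBB L=GGOW
After move 3 (R'): R=BRBY U=RBRO F=YWGW D=ORYG B=YWOB
After move 4 (F): F=GYWW U=RBWG R=RROY D=BBYG L=GOOR
After move 5 (R): R=ORYR U=RYWW F=GBWG D=BOYY B=GWBB
Query: B face = GWBB

Answer: G W B B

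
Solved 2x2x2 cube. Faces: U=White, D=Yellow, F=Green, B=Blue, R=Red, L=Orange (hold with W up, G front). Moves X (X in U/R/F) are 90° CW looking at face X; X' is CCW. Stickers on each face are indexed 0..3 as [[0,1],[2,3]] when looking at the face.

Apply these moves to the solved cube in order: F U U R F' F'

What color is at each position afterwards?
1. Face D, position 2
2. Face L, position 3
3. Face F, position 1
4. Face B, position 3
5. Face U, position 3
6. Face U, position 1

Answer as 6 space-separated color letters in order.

After move 1 (F): F=GGGG U=WWOO R=WRWR D=RRYY L=OYOY
After move 2 (U): U=OWOW F=WRGG R=BBWR B=OYBB L=GGOY
After move 3 (U): U=OOWW F=BBGG R=OYWR B=GGBB L=WROY
After move 4 (R): R=WORY U=OBWG F=BRGY D=RBYG B=WGOB
After move 5 (F'): F=RYBG U=OBWR R=BORY D=RYYG L=WGOW
After move 6 (F'): F=YGRB U=OBBR R=YORY D=GWYG L=WROW
Query 1: D[2] = Y
Query 2: L[3] = W
Query 3: F[1] = G
Query 4: B[3] = B
Query 5: U[3] = R
Query 6: U[1] = B

Answer: Y W G B R B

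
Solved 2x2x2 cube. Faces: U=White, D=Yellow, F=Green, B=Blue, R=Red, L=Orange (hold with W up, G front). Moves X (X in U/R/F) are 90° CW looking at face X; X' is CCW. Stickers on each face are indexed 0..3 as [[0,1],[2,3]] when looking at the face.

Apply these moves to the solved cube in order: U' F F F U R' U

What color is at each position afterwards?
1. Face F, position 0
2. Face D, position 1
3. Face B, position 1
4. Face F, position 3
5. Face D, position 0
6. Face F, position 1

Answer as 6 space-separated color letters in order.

Answer: R G G W B R

Derivation:
After move 1 (U'): U=WWWW F=OOGG R=GGRR B=RRBB L=BBOO
After move 2 (F): F=GOGO U=WWOB R=WGWR D=RGYY L=BYOY
After move 3 (F): F=GGOO U=WWYY R=OGBR D=WWYY L=BROG
After move 4 (F): F=OGOG U=WWGR R=YGYR D=BOYY L=BWOW
After move 5 (U): U=GWRW F=YGOG R=RRYR B=BWBB L=OGOW
After move 6 (R'): R=RRRY U=GBRB F=YWOW D=BGYG B=YWOB
After move 7 (U): U=RGBB F=RROW R=YWRY B=OGOB L=YWOW
Query 1: F[0] = R
Query 2: D[1] = G
Query 3: B[1] = G
Query 4: F[3] = W
Query 5: D[0] = B
Query 6: F[1] = R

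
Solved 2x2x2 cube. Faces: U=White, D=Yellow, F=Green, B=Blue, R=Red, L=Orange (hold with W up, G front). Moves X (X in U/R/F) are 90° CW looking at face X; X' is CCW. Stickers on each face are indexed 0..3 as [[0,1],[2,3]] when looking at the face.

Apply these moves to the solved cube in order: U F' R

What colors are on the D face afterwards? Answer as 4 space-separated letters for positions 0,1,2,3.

After move 1 (U): U=WWWW F=RRGG R=BBRR B=OOBB L=GGOO
After move 2 (F'): F=RGRG U=WWBR R=YBYR D=GOYY L=GWOW
After move 3 (R): R=YYRB U=WGBG F=RORY D=GBYO B=ROWB
Query: D face = GBYO

Answer: G B Y O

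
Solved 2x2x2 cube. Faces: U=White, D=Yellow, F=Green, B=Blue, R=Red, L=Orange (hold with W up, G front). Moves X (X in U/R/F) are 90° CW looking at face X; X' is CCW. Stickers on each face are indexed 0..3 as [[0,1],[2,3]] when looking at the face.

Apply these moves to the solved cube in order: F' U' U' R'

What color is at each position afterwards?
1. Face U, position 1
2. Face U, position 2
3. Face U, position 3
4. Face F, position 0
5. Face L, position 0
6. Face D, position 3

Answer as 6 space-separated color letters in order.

Answer: B W G B Y G

Derivation:
After move 1 (F'): F=GGGG U=WWRR R=YRYR D=OOYY L=OWOW
After move 2 (U'): U=WRWR F=OWGG R=GGYR B=YRBB L=BBOW
After move 3 (U'): U=RRWW F=BBGG R=OWYR B=GGBB L=YROW
After move 4 (R'): R=WROY U=RBWG F=BRGW D=OBYG B=YGOB
Query 1: U[1] = B
Query 2: U[2] = W
Query 3: U[3] = G
Query 4: F[0] = B
Query 5: L[0] = Y
Query 6: D[3] = G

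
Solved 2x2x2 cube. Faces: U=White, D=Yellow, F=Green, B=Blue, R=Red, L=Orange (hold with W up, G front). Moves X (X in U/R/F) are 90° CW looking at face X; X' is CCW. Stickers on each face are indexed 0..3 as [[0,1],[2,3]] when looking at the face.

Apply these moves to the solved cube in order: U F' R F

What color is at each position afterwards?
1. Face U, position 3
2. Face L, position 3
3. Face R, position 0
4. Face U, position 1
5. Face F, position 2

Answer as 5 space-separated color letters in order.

Answer: W B B G Y

Derivation:
After move 1 (U): U=WWWW F=RRGG R=BBRR B=OOBB L=GGOO
After move 2 (F'): F=RGRG U=WWBR R=YBYR D=GOYY L=GWOW
After move 3 (R): R=YYRB U=WGBG F=RORY D=GBYO B=ROWB
After move 4 (F): F=RRYO U=WGWW R=BYGB D=RYYO L=GGOB
Query 1: U[3] = W
Query 2: L[3] = B
Query 3: R[0] = B
Query 4: U[1] = G
Query 5: F[2] = Y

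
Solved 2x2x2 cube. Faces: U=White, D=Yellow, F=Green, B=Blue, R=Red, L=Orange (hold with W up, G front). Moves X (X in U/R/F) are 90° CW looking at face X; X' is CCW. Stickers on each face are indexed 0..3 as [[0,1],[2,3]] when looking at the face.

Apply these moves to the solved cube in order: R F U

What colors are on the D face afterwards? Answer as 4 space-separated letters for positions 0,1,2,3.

Answer: R R Y B

Derivation:
After move 1 (R): R=RRRR U=WGWG F=GYGY D=YBYB B=WBWB
After move 2 (F): F=GGYY U=WGOO R=WRGR D=RRYB L=OYOB
After move 3 (U): U=OWOG F=WRYY R=WBGR B=OYWB L=GGOB
Query: D face = RRYB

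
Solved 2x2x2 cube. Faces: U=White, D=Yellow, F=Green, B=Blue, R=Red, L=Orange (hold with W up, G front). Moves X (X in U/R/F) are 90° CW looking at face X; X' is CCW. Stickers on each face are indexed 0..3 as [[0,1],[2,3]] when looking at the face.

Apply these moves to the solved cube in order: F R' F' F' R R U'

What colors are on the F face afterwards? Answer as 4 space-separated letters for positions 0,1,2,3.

After move 1 (F): F=GGGG U=WWOO R=WRWR D=RRYY L=OYOY
After move 2 (R'): R=RRWW U=WBOB F=GWGO D=RGYG B=YBRB
After move 3 (F'): F=WOGG U=WBRW R=GRRW D=YYYG L=OBOO
After move 4 (F'): F=OGWG U=WBGR R=YRYW D=BOYG L=OWOR
After move 5 (R): R=YYWR U=WGGG F=OOWG D=BRYY B=RBBB
After move 6 (R): R=WYRY U=WOGG F=ORWY D=BBYR B=GBGB
After move 7 (U'): U=OGWG F=OWWY R=ORRY B=WYGB L=GBOR
Query: F face = OWWY

Answer: O W W Y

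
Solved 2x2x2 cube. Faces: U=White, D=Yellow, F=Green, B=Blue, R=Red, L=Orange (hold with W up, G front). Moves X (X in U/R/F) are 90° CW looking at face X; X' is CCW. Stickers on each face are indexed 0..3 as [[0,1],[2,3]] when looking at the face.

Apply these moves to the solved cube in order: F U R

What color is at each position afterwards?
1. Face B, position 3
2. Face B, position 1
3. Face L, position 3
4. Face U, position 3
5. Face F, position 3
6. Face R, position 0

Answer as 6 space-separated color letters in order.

After move 1 (F): F=GGGG U=WWOO R=WRWR D=RRYY L=OYOY
After move 2 (U): U=OWOW F=WRGG R=BBWR B=OYBB L=GGOY
After move 3 (R): R=WBRB U=OROG F=WRGY D=RBYO B=WYWB
Query 1: B[3] = B
Query 2: B[1] = Y
Query 3: L[3] = Y
Query 4: U[3] = G
Query 5: F[3] = Y
Query 6: R[0] = W

Answer: B Y Y G Y W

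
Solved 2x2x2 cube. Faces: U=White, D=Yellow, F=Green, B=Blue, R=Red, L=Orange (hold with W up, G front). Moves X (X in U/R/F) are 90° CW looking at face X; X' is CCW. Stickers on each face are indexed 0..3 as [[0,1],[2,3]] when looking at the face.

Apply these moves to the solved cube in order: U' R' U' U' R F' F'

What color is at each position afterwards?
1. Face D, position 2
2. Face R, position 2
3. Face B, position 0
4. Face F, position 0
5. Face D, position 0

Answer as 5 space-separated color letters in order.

After move 1 (U'): U=WWWW F=OOGG R=GGRR B=RRBB L=BBOO
After move 2 (R'): R=GRGR U=WBWR F=OWGW D=YOYG B=YRYB
After move 3 (U'): U=BRWW F=BBGW R=OWGR B=GRYB L=YROO
After move 4 (U'): U=RWBW F=YRGW R=BBGR B=OWYB L=GROO
After move 5 (R): R=GBRB U=RRBW F=YOGG D=YYYO B=WWWB
After move 6 (F'): F=OGYG U=RRGR R=YBYB D=ROYO L=GWOB
After move 7 (F'): F=GGOY U=RRYY R=OBRB D=WBYO L=GROG
Query 1: D[2] = Y
Query 2: R[2] = R
Query 3: B[0] = W
Query 4: F[0] = G
Query 5: D[0] = W

Answer: Y R W G W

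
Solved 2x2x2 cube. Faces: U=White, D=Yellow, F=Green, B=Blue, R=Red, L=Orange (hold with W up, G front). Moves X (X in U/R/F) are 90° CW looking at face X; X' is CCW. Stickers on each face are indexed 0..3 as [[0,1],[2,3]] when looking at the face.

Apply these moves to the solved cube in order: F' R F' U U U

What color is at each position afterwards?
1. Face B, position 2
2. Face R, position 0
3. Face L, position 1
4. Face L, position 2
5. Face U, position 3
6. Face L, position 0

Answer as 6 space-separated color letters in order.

Answer: W O B O Y R

Derivation:
After move 1 (F'): F=GGGG U=WWRR R=YRYR D=OOYY L=OWOW
After move 2 (R): R=YYRR U=WGRG F=GOGY D=OBYB B=RBWB
After move 3 (F'): F=OYGG U=WGYR R=BYOR D=WWYB L=OGOR
After move 4 (U): U=YWRG F=BYGG R=RBOR B=OGWB L=OYOR
After move 5 (U): U=RYGW F=RBGG R=OGOR B=OYWB L=BYOR
After move 6 (U): U=GRWY F=OGGG R=OYOR B=BYWB L=RBOR
Query 1: B[2] = W
Query 2: R[0] = O
Query 3: L[1] = B
Query 4: L[2] = O
Query 5: U[3] = Y
Query 6: L[0] = R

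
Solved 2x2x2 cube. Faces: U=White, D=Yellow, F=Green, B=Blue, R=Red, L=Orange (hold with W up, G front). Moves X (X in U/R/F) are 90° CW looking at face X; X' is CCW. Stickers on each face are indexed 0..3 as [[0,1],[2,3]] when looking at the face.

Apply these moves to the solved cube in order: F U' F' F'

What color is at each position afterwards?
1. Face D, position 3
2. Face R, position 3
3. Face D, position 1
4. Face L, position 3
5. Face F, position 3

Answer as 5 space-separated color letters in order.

Answer: Y R W G O

Derivation:
After move 1 (F): F=GGGG U=WWOO R=WRWR D=RRYY L=OYOY
After move 2 (U'): U=WOWO F=OYGG R=GGWR B=WRBB L=BBOY
After move 3 (F'): F=YGOG U=WOGW R=RGRR D=BYYY L=BOOW
After move 4 (F'): F=GGYO U=WORR R=YGBR D=OWYY L=BWOG
Query 1: D[3] = Y
Query 2: R[3] = R
Query 3: D[1] = W
Query 4: L[3] = G
Query 5: F[3] = O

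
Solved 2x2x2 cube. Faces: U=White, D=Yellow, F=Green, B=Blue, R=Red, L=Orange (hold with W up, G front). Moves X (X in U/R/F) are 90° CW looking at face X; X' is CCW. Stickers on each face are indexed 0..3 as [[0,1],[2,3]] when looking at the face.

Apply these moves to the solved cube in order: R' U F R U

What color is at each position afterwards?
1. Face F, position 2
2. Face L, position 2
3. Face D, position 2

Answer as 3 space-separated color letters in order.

After move 1 (R'): R=RRRR U=WBWB F=GWGW D=YGYG B=YBYB
After move 2 (U): U=WWBB F=RRGW R=YBRR B=OOYB L=GWOO
After move 3 (F): F=GRWR U=WWOW R=BBBR D=RYYG L=GYOG
After move 4 (R): R=BBRB U=WROR F=GYWG D=RYYO B=WOWB
After move 5 (U): U=OWRR F=BBWG R=WORB B=GYWB L=GYOG
Query 1: F[2] = W
Query 2: L[2] = O
Query 3: D[2] = Y

Answer: W O Y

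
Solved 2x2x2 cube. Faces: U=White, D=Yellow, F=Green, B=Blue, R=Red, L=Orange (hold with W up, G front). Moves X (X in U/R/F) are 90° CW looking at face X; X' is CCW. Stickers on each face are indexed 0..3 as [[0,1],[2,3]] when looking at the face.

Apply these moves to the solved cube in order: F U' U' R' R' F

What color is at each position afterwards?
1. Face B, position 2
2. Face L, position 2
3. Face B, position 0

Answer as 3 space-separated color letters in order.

After move 1 (F): F=GGGG U=WWOO R=WRWR D=RRYY L=OYOY
After move 2 (U'): U=WOWO F=OYGG R=GGWR B=WRBB L=BBOY
After move 3 (U'): U=OOWW F=BBGG R=OYWR B=GGBB L=WROY
After move 4 (R'): R=YROW U=OBWG F=BOGW D=RBYG B=YGRB
After move 5 (R'): R=RWYO U=ORWY F=BBGG D=ROYW B=GGBB
After move 6 (F): F=GBGB U=ORYR R=WWYO D=YRYW L=WROO
Query 1: B[2] = B
Query 2: L[2] = O
Query 3: B[0] = G

Answer: B O G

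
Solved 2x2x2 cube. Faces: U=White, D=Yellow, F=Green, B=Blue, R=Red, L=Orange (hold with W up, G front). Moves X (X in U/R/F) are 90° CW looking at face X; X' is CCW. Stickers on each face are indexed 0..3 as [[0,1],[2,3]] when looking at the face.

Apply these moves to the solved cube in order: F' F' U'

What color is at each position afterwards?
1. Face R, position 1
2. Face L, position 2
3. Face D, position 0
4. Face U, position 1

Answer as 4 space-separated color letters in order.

Answer: G O W Y

Derivation:
After move 1 (F'): F=GGGG U=WWRR R=YRYR D=OOYY L=OWOW
After move 2 (F'): F=GGGG U=WWYY R=OROR D=WWYY L=OROR
After move 3 (U'): U=WYWY F=ORGG R=GGOR B=ORBB L=BBOR
Query 1: R[1] = G
Query 2: L[2] = O
Query 3: D[0] = W
Query 4: U[1] = Y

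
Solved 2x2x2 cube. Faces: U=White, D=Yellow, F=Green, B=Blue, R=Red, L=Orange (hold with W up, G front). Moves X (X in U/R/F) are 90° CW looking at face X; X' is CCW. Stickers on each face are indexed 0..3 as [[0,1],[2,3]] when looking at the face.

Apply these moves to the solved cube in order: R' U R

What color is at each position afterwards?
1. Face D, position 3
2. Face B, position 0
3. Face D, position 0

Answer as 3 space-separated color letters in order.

After move 1 (R'): R=RRRR U=WBWB F=GWGW D=YGYG B=YBYB
After move 2 (U): U=WWBB F=RRGW R=YBRR B=OOYB L=GWOO
After move 3 (R): R=RYRB U=WRBW F=RGGG D=YYYO B=BOWB
Query 1: D[3] = O
Query 2: B[0] = B
Query 3: D[0] = Y

Answer: O B Y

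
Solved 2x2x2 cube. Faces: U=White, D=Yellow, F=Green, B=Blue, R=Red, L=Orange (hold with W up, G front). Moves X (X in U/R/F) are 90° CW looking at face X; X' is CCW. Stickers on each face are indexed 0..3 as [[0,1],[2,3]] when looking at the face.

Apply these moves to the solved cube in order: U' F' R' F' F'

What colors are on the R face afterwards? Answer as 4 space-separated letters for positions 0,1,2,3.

After move 1 (U'): U=WWWW F=OOGG R=GGRR B=RRBB L=BBOO
After move 2 (F'): F=OGOG U=WWGR R=YGYR D=BOYY L=BWOW
After move 3 (R'): R=GRYY U=WBGR F=OWOR D=BGYG B=YROB
After move 4 (F'): F=WROO U=WBGY R=GRBY D=WWYG L=BROG
After move 5 (F'): F=ROWO U=WBGB R=WRWY D=RGYG L=BYOG
Query: R face = WRWY

Answer: W R W Y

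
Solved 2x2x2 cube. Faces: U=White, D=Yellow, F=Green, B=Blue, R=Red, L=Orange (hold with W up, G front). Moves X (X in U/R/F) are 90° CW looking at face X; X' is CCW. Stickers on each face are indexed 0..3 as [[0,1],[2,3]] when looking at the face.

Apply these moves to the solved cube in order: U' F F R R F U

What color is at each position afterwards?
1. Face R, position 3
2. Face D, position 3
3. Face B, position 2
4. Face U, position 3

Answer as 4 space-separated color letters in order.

Answer: O Y G W

Derivation:
After move 1 (U'): U=WWWW F=OOGG R=GGRR B=RRBB L=BBOO
After move 2 (F): F=GOGO U=WWOB R=WGWR D=RGYY L=BYOY
After move 3 (F): F=GGOO U=WWYY R=OGBR D=WWYY L=BROG
After move 4 (R): R=BORG U=WGYO F=GWOY D=WBYR B=YRWB
After move 5 (R): R=RBGO U=WWYY F=GBOR D=WWYY B=ORGB
After move 6 (F): F=OGRB U=WWGR R=YBYO D=GRYY L=BWOW
After move 7 (U): U=GWRW F=YBRB R=ORYO B=BWGB L=OGOW
Query 1: R[3] = O
Query 2: D[3] = Y
Query 3: B[2] = G
Query 4: U[3] = W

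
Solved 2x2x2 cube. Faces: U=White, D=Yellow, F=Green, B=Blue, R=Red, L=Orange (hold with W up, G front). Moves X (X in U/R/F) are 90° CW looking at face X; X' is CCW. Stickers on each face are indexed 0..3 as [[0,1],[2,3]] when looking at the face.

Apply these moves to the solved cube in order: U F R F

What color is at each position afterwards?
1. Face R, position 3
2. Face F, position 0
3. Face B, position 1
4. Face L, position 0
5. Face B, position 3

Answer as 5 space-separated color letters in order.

After move 1 (U): U=WWWW F=RRGG R=BBRR B=OOBB L=GGOO
After move 2 (F): F=GRGR U=WWOG R=WBWR D=RBYY L=GYOY
After move 3 (R): R=WWRB U=WROR F=GBGY D=RBYO B=GOWB
After move 4 (F): F=GGYB U=WRYY R=OWRB D=RWYO L=GROB
Query 1: R[3] = B
Query 2: F[0] = G
Query 3: B[1] = O
Query 4: L[0] = G
Query 5: B[3] = B

Answer: B G O G B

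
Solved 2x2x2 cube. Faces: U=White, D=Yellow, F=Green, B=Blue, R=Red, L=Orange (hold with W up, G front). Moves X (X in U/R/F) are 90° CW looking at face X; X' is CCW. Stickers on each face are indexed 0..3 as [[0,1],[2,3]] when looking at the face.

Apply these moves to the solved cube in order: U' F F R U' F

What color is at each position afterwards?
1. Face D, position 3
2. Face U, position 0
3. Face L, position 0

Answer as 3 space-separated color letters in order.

After move 1 (U'): U=WWWW F=OOGG R=GGRR B=RRBB L=BBOO
After move 2 (F): F=GOGO U=WWOB R=WGWR D=RGYY L=BYOY
After move 3 (F): F=GGOO U=WWYY R=OGBR D=WWYY L=BROG
After move 4 (R): R=BORG U=WGYO F=GWOY D=WBYR B=YRWB
After move 5 (U'): U=GOWY F=BROY R=GWRG B=BOWB L=YROG
After move 6 (F): F=OBYR U=GOGR R=WWYG D=RGYR L=YWOB
Query 1: D[3] = R
Query 2: U[0] = G
Query 3: L[0] = Y

Answer: R G Y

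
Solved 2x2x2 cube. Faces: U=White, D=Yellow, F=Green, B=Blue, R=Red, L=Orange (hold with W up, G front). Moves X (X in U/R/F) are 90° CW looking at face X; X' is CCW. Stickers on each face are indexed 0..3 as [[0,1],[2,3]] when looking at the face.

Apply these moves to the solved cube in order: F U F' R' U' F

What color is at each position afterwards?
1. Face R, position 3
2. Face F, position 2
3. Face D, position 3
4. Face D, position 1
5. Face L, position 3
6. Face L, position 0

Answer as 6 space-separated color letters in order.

After move 1 (F): F=GGGG U=WWOO R=WRWR D=RRYY L=OYOY
After move 2 (U): U=OWOW F=WRGG R=BBWR B=OYBB L=GGOY
After move 3 (F'): F=RGWG U=OWBW R=RBRR D=GYYY L=GWOO
After move 4 (R'): R=BRRR U=OBBO F=RWWW D=GGYG B=YYYB
After move 5 (U'): U=BOOB F=GWWW R=RWRR B=BRYB L=YYOO
After move 6 (F): F=WGWW U=BOOY R=OWBR D=RRYG L=YGOG
Query 1: R[3] = R
Query 2: F[2] = W
Query 3: D[3] = G
Query 4: D[1] = R
Query 5: L[3] = G
Query 6: L[0] = Y

Answer: R W G R G Y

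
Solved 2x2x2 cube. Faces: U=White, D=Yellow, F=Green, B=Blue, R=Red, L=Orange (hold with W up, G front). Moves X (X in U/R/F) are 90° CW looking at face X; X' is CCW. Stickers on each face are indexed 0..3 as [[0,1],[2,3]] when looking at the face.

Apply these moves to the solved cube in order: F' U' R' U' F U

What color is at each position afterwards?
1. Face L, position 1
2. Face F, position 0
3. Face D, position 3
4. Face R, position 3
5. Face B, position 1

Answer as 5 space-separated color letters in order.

After move 1 (F'): F=GGGG U=WWRR R=YRYR D=OOYY L=OWOW
After move 2 (U'): U=WRWR F=OWGG R=GGYR B=YRBB L=BBOW
After move 3 (R'): R=GRGY U=WBWY F=ORGR D=OWYG B=YROB
After move 4 (U'): U=BYWW F=BBGR R=ORGY B=GROB L=YROW
After move 5 (F): F=GBRB U=BYWR R=WRWY D=GOYG L=YOOW
After move 6 (U): U=WBRY F=WRRB R=GRWY B=YOOB L=GBOW
Query 1: L[1] = B
Query 2: F[0] = W
Query 3: D[3] = G
Query 4: R[3] = Y
Query 5: B[1] = O

Answer: B W G Y O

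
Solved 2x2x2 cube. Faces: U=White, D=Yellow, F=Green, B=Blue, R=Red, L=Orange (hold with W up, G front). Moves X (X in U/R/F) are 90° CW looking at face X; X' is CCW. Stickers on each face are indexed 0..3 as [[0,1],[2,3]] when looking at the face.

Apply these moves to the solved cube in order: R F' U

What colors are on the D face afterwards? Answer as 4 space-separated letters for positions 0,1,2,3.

Answer: O O Y B

Derivation:
After move 1 (R): R=RRRR U=WGWG F=GYGY D=YBYB B=WBWB
After move 2 (F'): F=YYGG U=WGRR R=BRYR D=OOYB L=OGOW
After move 3 (U): U=RWRG F=BRGG R=WBYR B=OGWB L=YYOW
Query: D face = OOYB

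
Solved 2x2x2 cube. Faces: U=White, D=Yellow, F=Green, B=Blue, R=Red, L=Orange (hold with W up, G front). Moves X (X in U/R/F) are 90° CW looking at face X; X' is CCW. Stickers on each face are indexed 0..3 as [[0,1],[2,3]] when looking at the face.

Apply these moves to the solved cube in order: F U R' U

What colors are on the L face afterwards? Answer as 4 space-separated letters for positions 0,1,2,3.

Answer: W W O Y

Derivation:
After move 1 (F): F=GGGG U=WWOO R=WRWR D=RRYY L=OYOY
After move 2 (U): U=OWOW F=WRGG R=BBWR B=OYBB L=GGOY
After move 3 (R'): R=BRBW U=OBOO F=WWGW D=RRYG B=YYRB
After move 4 (U): U=OOOB F=BRGW R=YYBW B=GGRB L=WWOY
Query: L face = WWOY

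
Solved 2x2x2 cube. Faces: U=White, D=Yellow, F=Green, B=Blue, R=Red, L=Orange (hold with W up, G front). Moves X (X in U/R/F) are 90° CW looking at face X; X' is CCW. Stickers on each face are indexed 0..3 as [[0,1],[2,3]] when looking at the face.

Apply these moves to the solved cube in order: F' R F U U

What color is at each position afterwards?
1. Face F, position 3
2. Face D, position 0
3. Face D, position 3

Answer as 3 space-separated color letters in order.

Answer: O R B

Derivation:
After move 1 (F'): F=GGGG U=WWRR R=YRYR D=OOYY L=OWOW
After move 2 (R): R=YYRR U=WGRG F=GOGY D=OBYB B=RBWB
After move 3 (F): F=GGYO U=WGWW R=RYGR D=RYYB L=OOOB
After move 4 (U): U=WWWG F=RYYO R=RBGR B=OOWB L=GGOB
After move 5 (U): U=WWGW F=RBYO R=OOGR B=GGWB L=RYOB
Query 1: F[3] = O
Query 2: D[0] = R
Query 3: D[3] = B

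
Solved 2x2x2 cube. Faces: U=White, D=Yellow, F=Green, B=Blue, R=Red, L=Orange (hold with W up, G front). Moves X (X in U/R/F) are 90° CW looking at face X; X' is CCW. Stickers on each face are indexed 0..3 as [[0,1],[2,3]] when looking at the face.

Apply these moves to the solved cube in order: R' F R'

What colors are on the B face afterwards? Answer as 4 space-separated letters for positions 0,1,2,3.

After move 1 (R'): R=RRRR U=WBWB F=GWGW D=YGYG B=YBYB
After move 2 (F): F=GGWW U=WBOO R=WRBR D=RRYG L=OYOG
After move 3 (R'): R=RRWB U=WYOY F=GBWO D=RGYW B=GBRB
Query: B face = GBRB

Answer: G B R B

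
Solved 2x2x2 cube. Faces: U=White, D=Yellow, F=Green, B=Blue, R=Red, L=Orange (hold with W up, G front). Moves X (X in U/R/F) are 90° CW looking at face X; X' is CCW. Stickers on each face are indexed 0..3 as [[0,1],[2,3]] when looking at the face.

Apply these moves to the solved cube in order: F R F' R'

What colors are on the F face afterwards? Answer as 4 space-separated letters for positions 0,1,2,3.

Answer: R G G R

Derivation:
After move 1 (F): F=GGGG U=WWOO R=WRWR D=RRYY L=OYOY
After move 2 (R): R=WWRR U=WGOG F=GRGY D=RBYB B=OBWB
After move 3 (F'): F=RYGG U=WGWR R=BWRR D=YYYB L=OGOO
After move 4 (R'): R=WRBR U=WWWO F=RGGR D=YYYG B=BBYB
Query: F face = RGGR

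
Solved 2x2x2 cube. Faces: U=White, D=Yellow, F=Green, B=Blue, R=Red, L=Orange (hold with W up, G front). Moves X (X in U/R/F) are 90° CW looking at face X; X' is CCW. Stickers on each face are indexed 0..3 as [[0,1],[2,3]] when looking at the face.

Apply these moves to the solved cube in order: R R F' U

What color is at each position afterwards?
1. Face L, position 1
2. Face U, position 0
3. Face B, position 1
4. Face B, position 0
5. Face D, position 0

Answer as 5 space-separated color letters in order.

Answer: B R Y O O

Derivation:
After move 1 (R): R=RRRR U=WGWG F=GYGY D=YBYB B=WBWB
After move 2 (R): R=RRRR U=WYWY F=GBGB D=YWYW B=GBGB
After move 3 (F'): F=BBGG U=WYRR R=WRYR D=OOYW L=OYOW
After move 4 (U): U=RWRY F=WRGG R=GBYR B=OYGB L=BBOW
Query 1: L[1] = B
Query 2: U[0] = R
Query 3: B[1] = Y
Query 4: B[0] = O
Query 5: D[0] = O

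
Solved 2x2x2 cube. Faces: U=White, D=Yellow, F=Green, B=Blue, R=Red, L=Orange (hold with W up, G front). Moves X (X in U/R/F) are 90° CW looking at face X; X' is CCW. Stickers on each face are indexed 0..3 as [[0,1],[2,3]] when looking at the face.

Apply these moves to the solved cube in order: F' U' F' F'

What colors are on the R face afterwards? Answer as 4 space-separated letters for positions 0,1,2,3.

Answer: W G B R

Derivation:
After move 1 (F'): F=GGGG U=WWRR R=YRYR D=OOYY L=OWOW
After move 2 (U'): U=WRWR F=OWGG R=GGYR B=YRBB L=BBOW
After move 3 (F'): F=WGOG U=WRGY R=OGOR D=BWYY L=BROW
After move 4 (F'): F=GGWO U=WROO R=WGBR D=RWYY L=BYOG
Query: R face = WGBR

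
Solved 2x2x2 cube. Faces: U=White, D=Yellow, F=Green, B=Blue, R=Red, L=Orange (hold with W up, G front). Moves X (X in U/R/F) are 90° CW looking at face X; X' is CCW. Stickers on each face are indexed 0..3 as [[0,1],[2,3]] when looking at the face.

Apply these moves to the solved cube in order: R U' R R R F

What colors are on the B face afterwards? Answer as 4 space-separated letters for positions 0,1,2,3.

After move 1 (R): R=RRRR U=WGWG F=GYGY D=YBYB B=WBWB
After move 2 (U'): U=GGWW F=OOGY R=GYRR B=RRWB L=WBOO
After move 3 (R): R=RGRY U=GOWY F=OBGB D=YWYR B=WRGB
After move 4 (R): R=RRYG U=GBWB F=OWGR D=YGYW B=YROB
After move 5 (R): R=YRGR U=GWWR F=OGGW D=YOYY B=BRBB
After move 6 (F): F=GOWG U=GWOB R=WRRR D=GYYY L=WYOO
Query: B face = BRBB

Answer: B R B B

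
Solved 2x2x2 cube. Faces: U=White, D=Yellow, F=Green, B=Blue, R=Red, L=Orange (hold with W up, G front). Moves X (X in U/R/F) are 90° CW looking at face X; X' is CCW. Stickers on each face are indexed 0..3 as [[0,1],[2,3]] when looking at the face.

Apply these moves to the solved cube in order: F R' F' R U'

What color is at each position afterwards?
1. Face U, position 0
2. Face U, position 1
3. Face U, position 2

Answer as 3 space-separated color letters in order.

After move 1 (F): F=GGGG U=WWOO R=WRWR D=RRYY L=OYOY
After move 2 (R'): R=RRWW U=WBOB F=GWGO D=RGYG B=YBRB
After move 3 (F'): F=WOGG U=WBRW R=GRRW D=YYYG L=OBOO
After move 4 (R): R=RGWR U=WORG F=WYGG D=YRYY B=WBBB
After move 5 (U'): U=OGWR F=OBGG R=WYWR B=RGBB L=WBOO
Query 1: U[0] = O
Query 2: U[1] = G
Query 3: U[2] = W

Answer: O G W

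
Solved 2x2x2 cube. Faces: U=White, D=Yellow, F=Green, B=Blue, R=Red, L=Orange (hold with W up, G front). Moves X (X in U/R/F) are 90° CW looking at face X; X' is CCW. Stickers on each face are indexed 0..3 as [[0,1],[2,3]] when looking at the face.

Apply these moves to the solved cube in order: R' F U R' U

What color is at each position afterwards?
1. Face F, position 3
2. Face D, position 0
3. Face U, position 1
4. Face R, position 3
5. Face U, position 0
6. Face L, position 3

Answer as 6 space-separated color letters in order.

Answer: B R O B O G

Derivation:
After move 1 (R'): R=RRRR U=WBWB F=GWGW D=YGYG B=YBYB
After move 2 (F): F=GGWW U=WBOO R=WRBR D=RRYG L=OYOG
After move 3 (U): U=OWOB F=WRWW R=YBBR B=OYYB L=GGOG
After move 4 (R'): R=BRYB U=OYOO F=WWWB D=RRYW B=GYRB
After move 5 (U): U=OOOY F=BRWB R=GYYB B=GGRB L=WWOG
Query 1: F[3] = B
Query 2: D[0] = R
Query 3: U[1] = O
Query 4: R[3] = B
Query 5: U[0] = O
Query 6: L[3] = G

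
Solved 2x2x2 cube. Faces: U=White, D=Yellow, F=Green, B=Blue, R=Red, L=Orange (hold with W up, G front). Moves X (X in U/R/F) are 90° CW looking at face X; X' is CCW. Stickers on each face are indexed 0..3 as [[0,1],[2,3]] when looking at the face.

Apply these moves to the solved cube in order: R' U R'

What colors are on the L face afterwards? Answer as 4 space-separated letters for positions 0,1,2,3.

After move 1 (R'): R=RRRR U=WBWB F=GWGW D=YGYG B=YBYB
After move 2 (U): U=WWBB F=RRGW R=YBRR B=OOYB L=GWOO
After move 3 (R'): R=BRYR U=WYBO F=RWGB D=YRYW B=GOGB
Query: L face = GWOO

Answer: G W O O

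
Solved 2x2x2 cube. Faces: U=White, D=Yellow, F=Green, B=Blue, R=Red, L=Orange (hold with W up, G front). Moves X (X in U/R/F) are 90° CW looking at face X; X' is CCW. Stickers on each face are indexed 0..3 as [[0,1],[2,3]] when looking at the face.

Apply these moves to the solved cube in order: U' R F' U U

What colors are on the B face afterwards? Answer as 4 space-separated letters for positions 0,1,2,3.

Answer: Y Y W B

Derivation:
After move 1 (U'): U=WWWW F=OOGG R=GGRR B=RRBB L=BBOO
After move 2 (R): R=RGRG U=WOWG F=OYGY D=YBYR B=WRWB
After move 3 (F'): F=YYOG U=WORR R=BGYG D=BOYR L=BGOW
After move 4 (U): U=RWRO F=BGOG R=WRYG B=BGWB L=YYOW
After move 5 (U): U=RROW F=WROG R=BGYG B=YYWB L=BGOW
Query: B face = YYWB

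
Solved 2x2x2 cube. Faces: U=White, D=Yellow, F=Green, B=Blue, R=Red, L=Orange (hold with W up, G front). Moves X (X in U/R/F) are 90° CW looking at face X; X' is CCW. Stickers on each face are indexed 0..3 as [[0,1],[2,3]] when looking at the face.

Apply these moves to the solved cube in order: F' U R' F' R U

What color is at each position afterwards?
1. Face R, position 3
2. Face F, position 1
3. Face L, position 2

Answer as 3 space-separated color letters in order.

Answer: R R O

Derivation:
After move 1 (F'): F=GGGG U=WWRR R=YRYR D=OOYY L=OWOW
After move 2 (U): U=RWRW F=YRGG R=BBYR B=OWBB L=GGOW
After move 3 (R'): R=BRBY U=RBRO F=YWGW D=ORYG B=YWOB
After move 4 (F'): F=WWYG U=RBBB R=RROY D=GWYG L=GOOR
After move 5 (R): R=ORYR U=RWBG F=WWYG D=GOYY B=BWBB
After move 6 (U): U=BRGW F=ORYG R=BWYR B=GOBB L=WWOR
Query 1: R[3] = R
Query 2: F[1] = R
Query 3: L[2] = O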